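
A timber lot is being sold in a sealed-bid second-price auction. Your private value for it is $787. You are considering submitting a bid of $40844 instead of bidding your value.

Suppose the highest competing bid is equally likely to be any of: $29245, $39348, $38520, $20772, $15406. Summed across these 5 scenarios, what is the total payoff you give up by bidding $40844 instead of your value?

The deviation costs you only when the competing bid falls strictly between $787 and $40844; elsewhere both bids give the same outcome.
$29245: truthful payoff $0, deviation payoff −$28458 → loss $28458.
$39348: truthful payoff $0, deviation payoff −$38561 → loss $38561.
$38520: truthful payoff $0, deviation payoff −$37733 → loss $37733.
$20772: truthful payoff $0, deviation payoff −$19985 → loss $19985.
$15406: truthful payoff $0, deviation payoff −$14619 → loss $14619.
Total loss = $28458 + $38561 + $37733 + $19985 + $14619 = $139356.

$139356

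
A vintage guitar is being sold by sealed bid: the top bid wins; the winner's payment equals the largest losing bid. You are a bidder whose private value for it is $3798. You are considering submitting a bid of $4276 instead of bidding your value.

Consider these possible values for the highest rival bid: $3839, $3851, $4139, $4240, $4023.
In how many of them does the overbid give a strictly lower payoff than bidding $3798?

5

The deviation hurts exactly when the highest competing bid lies strictly between $3798 and $4276 — overbidding then wins at a price above your value.
$3839: inside the interval → strictly worse (loss $41).
$3851: inside the interval → strictly worse (loss $53).
$4139: inside the interval → strictly worse (loss $341).
$4240: inside the interval → strictly worse (loss $442).
$4023: inside the interval → strictly worse (loss $225).
Count: 5.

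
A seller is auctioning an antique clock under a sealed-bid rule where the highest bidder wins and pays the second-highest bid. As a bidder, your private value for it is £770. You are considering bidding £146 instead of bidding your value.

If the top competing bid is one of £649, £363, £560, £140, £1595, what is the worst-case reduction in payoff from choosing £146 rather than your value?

£407

£649: truthful gives £121, deviation gives £0 → loss £121.
£363: truthful gives £407, deviation gives £0 → loss £407.
£560: truthful gives £210, deviation gives £0 → loss £210.
£140: same outcome either way → loss £0.
£1595: same outcome either way → loss £0.
Maximum loss: £407.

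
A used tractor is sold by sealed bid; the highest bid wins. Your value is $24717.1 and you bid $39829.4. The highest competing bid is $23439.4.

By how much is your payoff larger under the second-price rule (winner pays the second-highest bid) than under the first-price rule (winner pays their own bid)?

You have the highest bid, so you win under either rule.
Second-price: pay $23439.4 → payoff $1277.7.
First-price: pay your own bid $39829.4 → payoff −$15112.3.
Difference = $1277.7 − (−$15112.3) = $16390.

$16390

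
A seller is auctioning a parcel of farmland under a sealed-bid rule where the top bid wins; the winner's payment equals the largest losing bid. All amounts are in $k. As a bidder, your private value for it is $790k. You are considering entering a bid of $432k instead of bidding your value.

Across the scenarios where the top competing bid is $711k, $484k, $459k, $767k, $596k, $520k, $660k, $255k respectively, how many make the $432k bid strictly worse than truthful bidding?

7

The deviation hurts exactly when the highest competing bid lies strictly between $432k and $790k — underbidding then forfeits a profitable win.
$711k: inside the interval → strictly worse (loss $79k).
$484k: inside the interval → strictly worse (loss $306k).
$459k: inside the interval → strictly worse (loss $331k).
$767k: inside the interval → strictly worse (loss $23k).
$596k: inside the interval → strictly worse (loss $194k).
$520k: inside the interval → strictly worse (loss $270k).
$660k: inside the interval → strictly worse (loss $130k).
$255k: below both → same outcome either way.
Count: 7.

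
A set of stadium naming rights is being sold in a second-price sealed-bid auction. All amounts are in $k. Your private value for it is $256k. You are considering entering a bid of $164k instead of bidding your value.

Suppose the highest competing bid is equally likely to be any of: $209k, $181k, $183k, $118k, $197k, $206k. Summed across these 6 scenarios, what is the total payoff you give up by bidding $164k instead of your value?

$304k

The deviation costs you only when the competing bid falls strictly between $164k and $256k; elsewhere both bids give the same outcome.
$209k: truthful payoff $47k, deviation payoff $0k → loss $47k.
$181k: truthful payoff $75k, deviation payoff $0k → loss $75k.
$183k: truthful payoff $73k, deviation payoff $0k → loss $73k.
$118k: outcomes coincide → loss $0k.
$197k: truthful payoff $59k, deviation payoff $0k → loss $59k.
$206k: truthful payoff $50k, deviation payoff $0k → loss $50k.
Total loss = $47k + $75k + $73k + $59k + $50k = $304k.
Because the price is fixed by the runner-up's bid, deviating from your value can only change a good outcome into a bad one — never the reverse.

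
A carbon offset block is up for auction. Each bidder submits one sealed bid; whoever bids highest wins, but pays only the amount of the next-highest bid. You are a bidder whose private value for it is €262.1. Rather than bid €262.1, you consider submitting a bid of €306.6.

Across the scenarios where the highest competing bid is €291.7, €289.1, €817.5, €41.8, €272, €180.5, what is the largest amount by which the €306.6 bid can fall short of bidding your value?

€291.7: truthful gives €0, deviation gives −€29.6 → loss €29.6.
€289.1: truthful gives €0, deviation gives −€27 → loss €27.
€817.5: same outcome either way → loss €0.
€41.8: same outcome either way → loss €0.
€272: truthful gives €0, deviation gives −€9.9 → loss €9.9.
€180.5: same outcome either way → loss €0.
Maximum loss: €29.6.

€29.6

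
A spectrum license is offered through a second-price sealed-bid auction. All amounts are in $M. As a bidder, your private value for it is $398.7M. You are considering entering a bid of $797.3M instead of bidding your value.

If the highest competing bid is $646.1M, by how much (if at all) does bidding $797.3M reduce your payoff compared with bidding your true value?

$247.4M

Bidding your value $398.7M: you lose (since $398.7M < $646.1M). Payoff $0M.
Bidding $797.3M: you win and pay $646.1M. Payoff $398.7M − $646.1M = −$247.4M.
The competing bid $646.1M lies between your value and your inflated bid, so overbidding wins an item priced above your value.
Loss from deviating = $0M − (−$247.4M) = $247.4M.
Truthful bidding weakly dominates here: raising your bid can only win items priced above your value, and lowering it can only forfeit items priced below.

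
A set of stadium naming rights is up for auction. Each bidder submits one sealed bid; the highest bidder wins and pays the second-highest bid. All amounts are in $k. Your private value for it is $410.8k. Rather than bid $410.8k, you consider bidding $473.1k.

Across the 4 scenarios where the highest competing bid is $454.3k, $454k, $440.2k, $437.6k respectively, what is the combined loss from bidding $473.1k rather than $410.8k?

$142.9k

The deviation costs you only when the competing bid falls strictly between $410.8k and $473.1k; elsewhere both bids give the same outcome.
$454.3k: truthful payoff $0k, deviation payoff −$43.5k → loss $43.5k.
$454k: truthful payoff $0k, deviation payoff −$43.2k → loss $43.2k.
$440.2k: truthful payoff $0k, deviation payoff −$29.4k → loss $29.4k.
$437.6k: truthful payoff $0k, deviation payoff −$26.8k → loss $26.8k.
Total loss = $43.5k + $43.2k + $29.4k + $26.8k = $142.9k.
Truthful bidding weakly dominates here: raising your bid can only win items priced above your value, and lowering it can only forfeit items priced below.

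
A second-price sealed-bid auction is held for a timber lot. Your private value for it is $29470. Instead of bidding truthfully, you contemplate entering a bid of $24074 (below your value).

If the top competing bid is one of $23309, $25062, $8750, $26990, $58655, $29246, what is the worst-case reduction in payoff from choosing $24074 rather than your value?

$23309: same outcome either way → loss $0.
$25062: truthful gives $4408, deviation gives $0 → loss $4408.
$8750: same outcome either way → loss $0.
$26990: truthful gives $2480, deviation gives $0 → loss $2480.
$58655: same outcome either way → loss $0.
$29246: truthful gives $224, deviation gives $0 → loss $224.
Maximum loss: $4408.

$4408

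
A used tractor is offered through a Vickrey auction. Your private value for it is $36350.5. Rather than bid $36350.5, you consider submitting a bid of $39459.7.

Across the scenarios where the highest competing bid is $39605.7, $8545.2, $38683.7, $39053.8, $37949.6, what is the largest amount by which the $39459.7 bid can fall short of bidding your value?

$39605.7: same outcome either way → loss $0.
$8545.2: same outcome either way → loss $0.
$38683.7: truthful gives $0, deviation gives −$2333.2 → loss $2333.2.
$39053.8: truthful gives $0, deviation gives −$2703.3 → loss $2703.3.
$37949.6: truthful gives $0, deviation gives −$1599.1 → loss $1599.1.
Maximum loss: $2703.3.

$2703.3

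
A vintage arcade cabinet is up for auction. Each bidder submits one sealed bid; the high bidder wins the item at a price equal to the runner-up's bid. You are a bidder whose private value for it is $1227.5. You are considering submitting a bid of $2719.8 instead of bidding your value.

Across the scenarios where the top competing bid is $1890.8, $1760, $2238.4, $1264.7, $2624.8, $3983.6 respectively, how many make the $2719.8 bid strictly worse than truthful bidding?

The deviation hurts exactly when the highest competing bid lies strictly between $1227.5 and $2719.8 — overbidding then wins at a price above your value.
$1890.8: inside the interval → strictly worse (loss $663.3).
$1760: inside the interval → strictly worse (loss $532.5).
$2238.4: inside the interval → strictly worse (loss $1010.9).
$1264.7: inside the interval → strictly worse (loss $37.2).
$2624.8: inside the interval → strictly worse (loss $1397.3).
$3983.6: above both → same outcome either way.
Count: 5.

5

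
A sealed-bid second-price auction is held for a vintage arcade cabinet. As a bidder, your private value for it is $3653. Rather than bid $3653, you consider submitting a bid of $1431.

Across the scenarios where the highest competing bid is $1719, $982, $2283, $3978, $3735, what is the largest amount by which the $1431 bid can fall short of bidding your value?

$1719: truthful gives $1934, deviation gives $0 → loss $1934.
$982: same outcome either way → loss $0.
$2283: truthful gives $1370, deviation gives $0 → loss $1370.
$3978: same outcome either way → loss $0.
$3735: same outcome either way → loss $0.
Maximum loss: $1934.

$1934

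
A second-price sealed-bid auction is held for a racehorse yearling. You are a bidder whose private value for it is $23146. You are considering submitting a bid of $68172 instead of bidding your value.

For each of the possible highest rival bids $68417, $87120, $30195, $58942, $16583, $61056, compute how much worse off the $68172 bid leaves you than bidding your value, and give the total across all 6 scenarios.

The deviation costs you only when the competing bid falls strictly between $23146 and $68172; elsewhere both bids give the same outcome.
$68417: outcomes coincide → loss $0.
$87120: outcomes coincide → loss $0.
$30195: truthful payoff $0, deviation payoff −$7049 → loss $7049.
$58942: truthful payoff $0, deviation payoff −$35796 → loss $35796.
$16583: outcomes coincide → loss $0.
$61056: truthful payoff $0, deviation payoff −$37910 → loss $37910.
Total loss = $7049 + $35796 + $37910 = $80755.

$80755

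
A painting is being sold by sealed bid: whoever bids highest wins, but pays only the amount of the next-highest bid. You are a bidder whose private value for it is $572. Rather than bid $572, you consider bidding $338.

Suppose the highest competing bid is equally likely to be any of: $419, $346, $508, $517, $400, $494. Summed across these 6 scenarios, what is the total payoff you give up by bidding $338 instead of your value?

The deviation costs you only when the competing bid falls strictly between $338 and $572; elsewhere both bids give the same outcome.
$419: truthful payoff $153, deviation payoff $0 → loss $153.
$346: truthful payoff $226, deviation payoff $0 → loss $226.
$508: truthful payoff $64, deviation payoff $0 → loss $64.
$517: truthful payoff $55, deviation payoff $0 → loss $55.
$400: truthful payoff $172, deviation payoff $0 → loss $172.
$494: truthful payoff $78, deviation payoff $0 → loss $78.
Total loss = $153 + $226 + $64 + $55 + $172 + $78 = $748.
Because the price is fixed by the runner-up's bid, deviating from your value can only change a good outcome into a bad one — never the reverse.

$748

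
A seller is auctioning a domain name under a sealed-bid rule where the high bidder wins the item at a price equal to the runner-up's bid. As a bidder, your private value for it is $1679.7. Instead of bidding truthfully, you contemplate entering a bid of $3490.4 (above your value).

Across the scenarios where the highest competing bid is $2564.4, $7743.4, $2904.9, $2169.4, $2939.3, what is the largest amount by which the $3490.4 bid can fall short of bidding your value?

$2564.4: truthful gives $0, deviation gives −$884.7 → loss $884.7.
$7743.4: same outcome either way → loss $0.
$2904.9: truthful gives $0, deviation gives −$1225.2 → loss $1225.2.
$2169.4: truthful gives $0, deviation gives −$489.7 → loss $489.7.
$2939.3: truthful gives $0, deviation gives −$1259.6 → loss $1259.6.
Maximum loss: $1259.6.

$1259.6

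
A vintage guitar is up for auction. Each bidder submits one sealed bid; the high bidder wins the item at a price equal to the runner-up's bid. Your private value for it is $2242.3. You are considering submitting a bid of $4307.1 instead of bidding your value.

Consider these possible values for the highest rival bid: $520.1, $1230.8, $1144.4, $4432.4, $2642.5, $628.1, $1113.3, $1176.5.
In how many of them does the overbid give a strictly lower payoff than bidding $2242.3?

1

The deviation hurts exactly when the highest competing bid lies strictly between $2242.3 and $4307.1 — overbidding then wins at a price above your value.
$520.1: below both → same outcome either way.
$1230.8: below both → same outcome either way.
$1144.4: below both → same outcome either way.
$4432.4: above both → same outcome either way.
$2642.5: inside the interval → strictly worse (loss $400.2).
$628.1: below both → same outcome either way.
$1113.3: below both → same outcome either way.
$1176.5: below both → same outcome either way.
Count: 1.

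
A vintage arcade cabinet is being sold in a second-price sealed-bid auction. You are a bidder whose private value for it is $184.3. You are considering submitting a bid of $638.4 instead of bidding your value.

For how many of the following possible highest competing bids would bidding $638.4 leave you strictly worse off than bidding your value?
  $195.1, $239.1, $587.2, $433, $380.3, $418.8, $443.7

7

The deviation hurts exactly when the highest competing bid lies strictly between $184.3 and $638.4 — overbidding then wins at a price above your value.
$195.1: inside the interval → strictly worse (loss $10.8).
$239.1: inside the interval → strictly worse (loss $54.8).
$587.2: inside the interval → strictly worse (loss $402.9).
$433: inside the interval → strictly worse (loss $248.7).
$380.3: inside the interval → strictly worse (loss $196).
$418.8: inside the interval → strictly worse (loss $234.5).
$443.7: inside the interval → strictly worse (loss $259.4).
Count: 7.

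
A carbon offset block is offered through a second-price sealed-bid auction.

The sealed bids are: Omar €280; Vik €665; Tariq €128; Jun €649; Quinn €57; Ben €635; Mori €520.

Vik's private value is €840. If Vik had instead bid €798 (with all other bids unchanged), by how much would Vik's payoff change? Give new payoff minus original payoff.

The highest bid among the other bidders is €649; Vik's bid doesn't change that.
Original bid €665: Vik is highest, pays the top rival bid €649; payoff €840 − €649 = €191.
Alternative bid €798: Vik is highest, pays the top rival bid €649; payoff €840 − €649 = €191.
Change in payoff = €191 − (€191) = €0.

€0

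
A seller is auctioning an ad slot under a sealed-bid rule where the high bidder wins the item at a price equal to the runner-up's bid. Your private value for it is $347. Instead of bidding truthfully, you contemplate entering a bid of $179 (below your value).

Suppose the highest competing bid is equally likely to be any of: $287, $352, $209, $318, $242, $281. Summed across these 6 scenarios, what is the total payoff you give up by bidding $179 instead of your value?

$398

The deviation costs you only when the competing bid falls strictly between $179 and $347; elsewhere both bids give the same outcome.
$287: truthful payoff $60, deviation payoff $0 → loss $60.
$352: outcomes coincide → loss $0.
$209: truthful payoff $138, deviation payoff $0 → loss $138.
$318: truthful payoff $29, deviation payoff $0 → loss $29.
$242: truthful payoff $105, deviation payoff $0 → loss $105.
$281: truthful payoff $66, deviation payoff $0 → loss $66.
Total loss = $60 + $138 + $29 + $105 + $66 = $398.
Because the price is fixed by the runner-up's bid, deviating from your value can only change a good outcome into a bad one — never the reverse.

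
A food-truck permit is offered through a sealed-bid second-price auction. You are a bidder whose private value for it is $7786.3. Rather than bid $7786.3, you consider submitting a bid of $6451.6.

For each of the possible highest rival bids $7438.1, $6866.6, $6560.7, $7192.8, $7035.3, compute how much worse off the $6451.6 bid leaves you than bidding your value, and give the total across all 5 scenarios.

$3838

The deviation costs you only when the competing bid falls strictly between $6451.6 and $7786.3; elsewhere both bids give the same outcome.
$7438.1: truthful payoff $348.2, deviation payoff $0 → loss $348.2.
$6866.6: truthful payoff $919.7, deviation payoff $0 → loss $919.7.
$6560.7: truthful payoff $1225.6, deviation payoff $0 → loss $1225.6.
$7192.8: truthful payoff $593.5, deviation payoff $0 → loss $593.5.
$7035.3: truthful payoff $751, deviation payoff $0 → loss $751.
Total loss = $348.2 + $919.7 + $1225.6 + $593.5 + $751 = $3838.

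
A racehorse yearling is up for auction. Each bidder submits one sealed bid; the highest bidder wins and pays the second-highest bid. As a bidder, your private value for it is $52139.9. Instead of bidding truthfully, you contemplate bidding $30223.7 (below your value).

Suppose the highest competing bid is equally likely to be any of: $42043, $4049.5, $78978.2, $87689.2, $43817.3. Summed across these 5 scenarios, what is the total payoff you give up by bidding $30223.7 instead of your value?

$18419.5

The deviation costs you only when the competing bid falls strictly between $30223.7 and $52139.9; elsewhere both bids give the same outcome.
$42043: truthful payoff $10096.9, deviation payoff $0 → loss $10096.9.
$4049.5: outcomes coincide → loss $0.
$78978.2: outcomes coincide → loss $0.
$87689.2: outcomes coincide → loss $0.
$43817.3: truthful payoff $8322.6, deviation payoff $0 → loss $8322.6.
Total loss = $10096.9 + $8322.6 = $18419.5.
In a second-price auction your bid sets only whether you win, not what you pay, so bidding your true value is weakly dominant.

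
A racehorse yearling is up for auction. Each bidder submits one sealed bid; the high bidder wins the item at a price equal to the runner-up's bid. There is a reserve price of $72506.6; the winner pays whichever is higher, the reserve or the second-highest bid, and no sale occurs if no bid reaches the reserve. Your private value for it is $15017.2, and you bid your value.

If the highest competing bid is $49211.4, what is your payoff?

$0

Your bid $15017.2 is below the highest competing bid $49211.4, so you lose. Payoff $0.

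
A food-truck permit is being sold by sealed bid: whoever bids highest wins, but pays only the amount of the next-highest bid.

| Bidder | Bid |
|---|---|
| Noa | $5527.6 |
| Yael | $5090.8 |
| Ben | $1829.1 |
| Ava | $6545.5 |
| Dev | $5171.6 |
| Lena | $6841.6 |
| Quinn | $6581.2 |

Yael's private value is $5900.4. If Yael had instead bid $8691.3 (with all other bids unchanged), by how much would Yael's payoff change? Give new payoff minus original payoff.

−$941.2

The highest bid among the other bidders is $6841.6; Yael's bid doesn't change that.
Original bid $5090.8: Yael is not highest (top rival bid is $6841.6); payoff $0.
Alternative bid $8691.3: Yael is highest, pays the top rival bid $6841.6; payoff $5900.4 − $6841.6 = −$941.2.
Change in payoff = −$941.2 − ($0) = −$941.2.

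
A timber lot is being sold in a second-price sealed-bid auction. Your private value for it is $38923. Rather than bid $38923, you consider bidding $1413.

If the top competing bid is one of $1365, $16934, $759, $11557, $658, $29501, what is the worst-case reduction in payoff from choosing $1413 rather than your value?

$27366

$1365: same outcome either way → loss $0.
$16934: truthful gives $21989, deviation gives $0 → loss $21989.
$759: same outcome either way → loss $0.
$11557: truthful gives $27366, deviation gives $0 → loss $27366.
$658: same outcome either way → loss $0.
$29501: truthful gives $9422, deviation gives $0 → loss $9422.
Maximum loss: $27366.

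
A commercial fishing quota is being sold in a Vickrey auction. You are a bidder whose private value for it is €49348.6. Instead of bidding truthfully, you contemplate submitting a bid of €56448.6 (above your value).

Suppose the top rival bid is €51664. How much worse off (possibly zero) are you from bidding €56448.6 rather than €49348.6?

Bidding your value €49348.6: you lose (since €49348.6 < €51664). Payoff €0.
Bidding €56448.6: you win and pay €51664. Payoff €49348.6 − €51664 = −€2315.4.
The competing bid €51664 lies between your value and your inflated bid, so overbidding wins an item priced above your value.
Loss from deviating = €0 − (−€2315.4) = €2315.4.

€2315.4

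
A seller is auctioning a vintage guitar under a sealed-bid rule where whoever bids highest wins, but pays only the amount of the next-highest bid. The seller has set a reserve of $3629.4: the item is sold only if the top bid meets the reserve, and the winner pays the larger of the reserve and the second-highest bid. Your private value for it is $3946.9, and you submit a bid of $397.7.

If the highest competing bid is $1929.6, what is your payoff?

Your bid $397.7 is below the highest competing bid $1929.6, so you lose. Payoff $0.

$0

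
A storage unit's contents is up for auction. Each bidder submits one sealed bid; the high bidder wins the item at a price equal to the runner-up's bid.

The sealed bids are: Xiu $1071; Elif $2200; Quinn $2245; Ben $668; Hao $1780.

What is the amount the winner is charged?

$2200

Highest bid: Quinn at $2245, so Quinn wins.
Second-highest bid: Elif at $2200 — that is the price the winner pays.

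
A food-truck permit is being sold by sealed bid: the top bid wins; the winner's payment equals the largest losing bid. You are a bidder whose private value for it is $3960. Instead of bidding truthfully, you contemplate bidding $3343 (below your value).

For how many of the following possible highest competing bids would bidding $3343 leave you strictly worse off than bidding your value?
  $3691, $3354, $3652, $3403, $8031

4

The deviation hurts exactly when the highest competing bid lies strictly between $3343 and $3960 — underbidding then forfeits a profitable win.
$3691: inside the interval → strictly worse (loss $269).
$3354: inside the interval → strictly worse (loss $606).
$3652: inside the interval → strictly worse (loss $308).
$3403: inside the interval → strictly worse (loss $557).
$8031: above both → same outcome either way.
Count: 4.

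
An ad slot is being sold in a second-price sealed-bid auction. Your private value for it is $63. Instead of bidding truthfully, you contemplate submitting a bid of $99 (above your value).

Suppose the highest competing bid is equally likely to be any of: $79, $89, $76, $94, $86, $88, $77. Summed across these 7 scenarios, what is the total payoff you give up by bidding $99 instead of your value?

The deviation costs you only when the competing bid falls strictly between $63 and $99; elsewhere both bids give the same outcome.
$79: truthful payoff $0, deviation payoff −$16 → loss $16.
$89: truthful payoff $0, deviation payoff −$26 → loss $26.
$76: truthful payoff $0, deviation payoff −$13 → loss $13.
$94: truthful payoff $0, deviation payoff −$31 → loss $31.
$86: truthful payoff $0, deviation payoff −$23 → loss $23.
$88: truthful payoff $0, deviation payoff −$25 → loss $25.
$77: truthful payoff $0, deviation payoff −$14 → loss $14.
Total loss = $16 + $26 + $13 + $31 + $23 + $25 + $14 = $148.

$148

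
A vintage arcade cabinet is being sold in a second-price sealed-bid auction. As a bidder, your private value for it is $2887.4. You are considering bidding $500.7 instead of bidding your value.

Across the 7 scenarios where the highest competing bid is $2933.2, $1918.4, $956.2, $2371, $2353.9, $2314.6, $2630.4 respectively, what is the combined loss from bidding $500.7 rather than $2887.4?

$4779.9

The deviation costs you only when the competing bid falls strictly between $500.7 and $2887.4; elsewhere both bids give the same outcome.
$2933.2: outcomes coincide → loss $0.
$1918.4: truthful payoff $969, deviation payoff $0 → loss $969.
$956.2: truthful payoff $1931.2, deviation payoff $0 → loss $1931.2.
$2371: truthful payoff $516.4, deviation payoff $0 → loss $516.4.
$2353.9: truthful payoff $533.5, deviation payoff $0 → loss $533.5.
$2314.6: truthful payoff $572.8, deviation payoff $0 → loss $572.8.
$2630.4: truthful payoff $257, deviation payoff $0 → loss $257.
Total loss = $969 + $1931.2 + $516.4 + $533.5 + $572.8 + $257 = $4779.9.
In a second-price auction your bid sets only whether you win, not what you pay, so bidding your true value is weakly dominant.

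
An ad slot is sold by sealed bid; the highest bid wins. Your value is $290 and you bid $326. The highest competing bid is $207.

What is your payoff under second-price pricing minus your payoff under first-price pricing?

You have the highest bid, so you win under either rule.
Second-price: pay $207 → payoff $83.
First-price: pay your own bid $326 → payoff −$36.
Difference = $83 − (−$36) = $119.

$119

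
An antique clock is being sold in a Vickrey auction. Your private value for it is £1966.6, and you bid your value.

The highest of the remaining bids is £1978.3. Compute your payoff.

£0

Your bid £1966.6 is below the highest competing bid £1978.3, so you lose.
A losing bidder pays nothing and receives nothing: payoff = £0.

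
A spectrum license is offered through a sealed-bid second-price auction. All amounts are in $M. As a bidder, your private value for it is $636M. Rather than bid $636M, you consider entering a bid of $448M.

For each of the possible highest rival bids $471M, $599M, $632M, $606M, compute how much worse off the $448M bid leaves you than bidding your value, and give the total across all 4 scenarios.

$236M

The deviation costs you only when the competing bid falls strictly between $448M and $636M; elsewhere both bids give the same outcome.
$471M: truthful payoff $165M, deviation payoff $0M → loss $165M.
$599M: truthful payoff $37M, deviation payoff $0M → loss $37M.
$632M: truthful payoff $4M, deviation payoff $0M → loss $4M.
$606M: truthful payoff $30M, deviation payoff $0M → loss $30M.
Total loss = $165M + $37M + $4M + $30M = $236M.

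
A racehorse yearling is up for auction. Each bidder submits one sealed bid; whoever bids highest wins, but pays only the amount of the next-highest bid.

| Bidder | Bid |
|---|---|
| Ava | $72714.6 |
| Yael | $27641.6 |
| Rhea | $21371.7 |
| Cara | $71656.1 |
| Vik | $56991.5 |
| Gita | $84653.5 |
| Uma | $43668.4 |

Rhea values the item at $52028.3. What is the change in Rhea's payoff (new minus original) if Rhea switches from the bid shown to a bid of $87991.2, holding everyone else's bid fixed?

−$32625.2

The highest bid among the other bidders is $84653.5; Rhea's bid doesn't change that.
Original bid $21371.7: Rhea is not highest (top rival bid is $84653.5); payoff $0.
Alternative bid $87991.2: Rhea is highest, pays the top rival bid $84653.5; payoff $52028.3 − $84653.5 = −$32625.2.
Change in payoff = −$32625.2 − ($0) = −$32625.2.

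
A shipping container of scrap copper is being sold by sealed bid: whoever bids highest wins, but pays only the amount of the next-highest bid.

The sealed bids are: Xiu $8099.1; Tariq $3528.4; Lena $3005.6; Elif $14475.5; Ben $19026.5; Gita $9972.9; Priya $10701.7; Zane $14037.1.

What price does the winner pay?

Highest bid: Ben at $19026.5, so Ben wins.
Second-highest bid: Elif at $14475.5 — that is the price the winner pays.

$14475.5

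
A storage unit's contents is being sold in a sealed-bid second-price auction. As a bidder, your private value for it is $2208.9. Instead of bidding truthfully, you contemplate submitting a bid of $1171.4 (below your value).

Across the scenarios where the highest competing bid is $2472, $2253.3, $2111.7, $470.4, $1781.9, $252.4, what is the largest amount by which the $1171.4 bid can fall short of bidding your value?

$2472: same outcome either way → loss $0.
$2253.3: same outcome either way → loss $0.
$2111.7: truthful gives $97.2, deviation gives $0 → loss $97.2.
$470.4: same outcome either way → loss $0.
$1781.9: truthful gives $427, deviation gives $0 → loss $427.
$252.4: same outcome either way → loss $0.
Maximum loss: $427.

$427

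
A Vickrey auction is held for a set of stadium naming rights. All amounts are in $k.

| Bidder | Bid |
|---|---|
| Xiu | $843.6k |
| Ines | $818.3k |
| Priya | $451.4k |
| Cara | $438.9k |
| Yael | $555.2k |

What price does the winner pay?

$818.3k

Highest bid: Xiu at $843.6k, so Xiu wins.
Second-highest bid: Ines at $818.3k — that is the price the winner pays.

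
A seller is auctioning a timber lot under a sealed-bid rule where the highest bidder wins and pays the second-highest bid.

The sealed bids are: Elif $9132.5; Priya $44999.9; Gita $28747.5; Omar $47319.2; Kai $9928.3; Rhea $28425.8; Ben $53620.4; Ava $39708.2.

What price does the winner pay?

Highest bid: Ben at $53620.4, so Ben wins.
Second-highest bid: Omar at $47319.2 — that is the price the winner pays.

$47319.2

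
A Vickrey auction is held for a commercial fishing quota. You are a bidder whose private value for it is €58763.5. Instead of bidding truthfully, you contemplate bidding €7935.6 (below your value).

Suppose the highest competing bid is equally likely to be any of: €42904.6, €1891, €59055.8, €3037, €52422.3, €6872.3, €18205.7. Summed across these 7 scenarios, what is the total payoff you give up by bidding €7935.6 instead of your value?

€62757.9

The deviation costs you only when the competing bid falls strictly between €7935.6 and €58763.5; elsewhere both bids give the same outcome.
€42904.6: truthful payoff €15858.9, deviation payoff €0 → loss €15858.9.
€1891: outcomes coincide → loss €0.
€59055.8: outcomes coincide → loss €0.
€3037: outcomes coincide → loss €0.
€52422.3: truthful payoff €6341.2, deviation payoff €0 → loss €6341.2.
€6872.3: outcomes coincide → loss €0.
€18205.7: truthful payoff €40557.8, deviation payoff €0 → loss €40557.8.
Total loss = €15858.9 + €6341.2 + €40557.8 = €62757.9.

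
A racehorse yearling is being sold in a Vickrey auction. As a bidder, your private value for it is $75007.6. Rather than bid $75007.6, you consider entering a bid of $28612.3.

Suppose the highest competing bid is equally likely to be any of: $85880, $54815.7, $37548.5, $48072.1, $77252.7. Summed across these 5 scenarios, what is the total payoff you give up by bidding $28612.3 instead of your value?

The deviation costs you only when the competing bid falls strictly between $28612.3 and $75007.6; elsewhere both bids give the same outcome.
$85880: outcomes coincide → loss $0.
$54815.7: truthful payoff $20191.9, deviation payoff $0 → loss $20191.9.
$37548.5: truthful payoff $37459.1, deviation payoff $0 → loss $37459.1.
$48072.1: truthful payoff $26935.5, deviation payoff $0 → loss $26935.5.
$77252.7: outcomes coincide → loss $0.
Total loss = $20191.9 + $37459.1 + $26935.5 = $84586.5.
Because the price is fixed by the runner-up's bid, deviating from your value can only change a good outcome into a bad one — never the reverse.

$84586.5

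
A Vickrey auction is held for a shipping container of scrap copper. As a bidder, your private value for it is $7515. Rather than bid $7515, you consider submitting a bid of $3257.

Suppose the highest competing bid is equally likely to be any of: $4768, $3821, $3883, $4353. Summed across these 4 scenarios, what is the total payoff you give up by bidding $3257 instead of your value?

The deviation costs you only when the competing bid falls strictly between $3257 and $7515; elsewhere both bids give the same outcome.
$4768: truthful payoff $2747, deviation payoff $0 → loss $2747.
$3821: truthful payoff $3694, deviation payoff $0 → loss $3694.
$3883: truthful payoff $3632, deviation payoff $0 → loss $3632.
$4353: truthful payoff $3162, deviation payoff $0 → loss $3162.
Total loss = $2747 + $3694 + $3632 + $3162 = $13235.

$13235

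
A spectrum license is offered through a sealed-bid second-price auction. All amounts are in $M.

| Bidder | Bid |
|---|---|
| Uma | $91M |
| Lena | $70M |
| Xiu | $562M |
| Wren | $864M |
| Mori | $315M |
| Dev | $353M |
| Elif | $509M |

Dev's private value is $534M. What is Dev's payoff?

$0M

Highest bid: Wren at $864M, so Wren wins.
Second-highest bid: Xiu at $562M — that is the price the winner pays.
Dev did not win, so Dev pays nothing and receives nothing: payoff $0M.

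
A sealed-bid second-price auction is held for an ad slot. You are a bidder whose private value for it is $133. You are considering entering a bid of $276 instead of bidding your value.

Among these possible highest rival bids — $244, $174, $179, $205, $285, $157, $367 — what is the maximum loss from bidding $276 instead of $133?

$244: truthful gives $0, deviation gives −$111 → loss $111.
$174: truthful gives $0, deviation gives −$41 → loss $41.
$179: truthful gives $0, deviation gives −$46 → loss $46.
$205: truthful gives $0, deviation gives −$72 → loss $72.
$285: same outcome either way → loss $0.
$157: truthful gives $0, deviation gives −$24 → loss $24.
$367: same outcome either way → loss $0.
Maximum loss: $111.

$111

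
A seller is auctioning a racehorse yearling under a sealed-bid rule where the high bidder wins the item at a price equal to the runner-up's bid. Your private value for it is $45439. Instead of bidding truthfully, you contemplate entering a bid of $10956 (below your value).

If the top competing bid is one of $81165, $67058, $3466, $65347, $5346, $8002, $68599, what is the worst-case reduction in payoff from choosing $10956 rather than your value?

$81165: same outcome either way → loss $0.
$67058: same outcome either way → loss $0.
$3466: same outcome either way → loss $0.
$65347: same outcome either way → loss $0.
$5346: same outcome either way → loss $0.
$8002: same outcome either way → loss $0.
$68599: same outcome either way → loss $0.
Maximum loss: $0.

$0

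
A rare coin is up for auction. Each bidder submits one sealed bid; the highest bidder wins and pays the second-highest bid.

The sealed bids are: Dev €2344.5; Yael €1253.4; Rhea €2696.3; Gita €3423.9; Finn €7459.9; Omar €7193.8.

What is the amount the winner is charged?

€7193.8

Highest bid: Finn at €7459.9, so Finn wins.
Second-highest bid: Omar at €7193.8 — that is the price the winner pays.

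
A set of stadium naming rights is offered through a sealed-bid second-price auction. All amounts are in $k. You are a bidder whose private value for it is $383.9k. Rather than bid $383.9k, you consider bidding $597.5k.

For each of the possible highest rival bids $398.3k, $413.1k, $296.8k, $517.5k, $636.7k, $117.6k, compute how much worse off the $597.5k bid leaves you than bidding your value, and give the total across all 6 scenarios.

The deviation costs you only when the competing bid falls strictly between $383.9k and $597.5k; elsewhere both bids give the same outcome.
$398.3k: truthful payoff $0k, deviation payoff −$14.4k → loss $14.4k.
$413.1k: truthful payoff $0k, deviation payoff −$29.2k → loss $29.2k.
$296.8k: outcomes coincide → loss $0k.
$517.5k: truthful payoff $0k, deviation payoff −$133.6k → loss $133.6k.
$636.7k: outcomes coincide → loss $0k.
$117.6k: outcomes coincide → loss $0k.
Total loss = $14.4k + $29.2k + $133.6k = $177.2k.

$177.2k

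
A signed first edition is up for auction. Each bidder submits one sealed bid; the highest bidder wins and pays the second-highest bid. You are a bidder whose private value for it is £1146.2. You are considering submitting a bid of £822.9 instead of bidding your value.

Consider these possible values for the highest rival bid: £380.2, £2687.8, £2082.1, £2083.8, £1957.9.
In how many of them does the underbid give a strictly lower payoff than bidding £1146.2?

The deviation hurts exactly when the highest competing bid lies strictly between £822.9 and £1146.2 — underbidding then forfeits a profitable win.
£380.2: below both → same outcome either way.
£2687.8: above both → same outcome either way.
£2082.1: above both → same outcome either way.
£2083.8: above both → same outcome either way.
£1957.9: above both → same outcome either way.
Count: 0.

0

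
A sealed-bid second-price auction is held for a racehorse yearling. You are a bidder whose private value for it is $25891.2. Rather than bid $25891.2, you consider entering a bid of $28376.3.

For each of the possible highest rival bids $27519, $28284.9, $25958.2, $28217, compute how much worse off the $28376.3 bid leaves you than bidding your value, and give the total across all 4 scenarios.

The deviation costs you only when the competing bid falls strictly between $25891.2 and $28376.3; elsewhere both bids give the same outcome.
$27519: truthful payoff $0, deviation payoff −$1627.8 → loss $1627.8.
$28284.9: truthful payoff $0, deviation payoff −$2393.7 → loss $2393.7.
$25958.2: truthful payoff $0, deviation payoff −$67 → loss $67.
$28217: truthful payoff $0, deviation payoff −$2325.8 → loss $2325.8.
Total loss = $1627.8 + $2393.7 + $67 + $2325.8 = $6414.3.

$6414.3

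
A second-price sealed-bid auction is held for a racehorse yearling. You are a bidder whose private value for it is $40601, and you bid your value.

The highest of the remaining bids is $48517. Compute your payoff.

Your bid $40601 is below the highest competing bid $48517, so you lose.
A losing bidder pays nothing and receives nothing: payoff = $0.

$0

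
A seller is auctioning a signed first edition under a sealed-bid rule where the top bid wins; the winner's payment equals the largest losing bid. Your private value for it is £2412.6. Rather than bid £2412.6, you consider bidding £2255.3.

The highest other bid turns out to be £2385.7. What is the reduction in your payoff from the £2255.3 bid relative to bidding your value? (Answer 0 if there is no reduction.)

Bidding your value £2412.6: you win (since £2412.6 > £2385.7) and pay £2385.7. Payoff £26.9.
Bidding £2255.3: you lose. Payoff £0.
The competing bid £2385.7 lies between your shaded bid and your value, so underbidding forfeits an item you could have won at a profitable price.
Loss from deviating = £26.9 − (£0) = £26.9.

£26.9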